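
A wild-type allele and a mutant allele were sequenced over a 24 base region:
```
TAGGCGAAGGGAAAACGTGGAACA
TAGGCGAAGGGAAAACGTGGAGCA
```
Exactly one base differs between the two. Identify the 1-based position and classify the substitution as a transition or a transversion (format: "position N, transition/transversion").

position 22, transition

Position 22 changes A→G. A is a purine and G is a purine, so this is a transition.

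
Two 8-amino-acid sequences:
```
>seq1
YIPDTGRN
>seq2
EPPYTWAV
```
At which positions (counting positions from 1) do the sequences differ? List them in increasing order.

1, 2, 4, 6, 7, 8

Scanning 1-based: 1: Y/E; 2: I/P; 4: D/Y; 6: G/W; 7: R/A; 8: N/V.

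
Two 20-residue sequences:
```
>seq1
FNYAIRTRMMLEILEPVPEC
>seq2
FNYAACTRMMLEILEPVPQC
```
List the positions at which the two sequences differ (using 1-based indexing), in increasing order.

5, 6, 19

Scanning 1-based: 5: I/A; 6: R/C; 19: E/Q.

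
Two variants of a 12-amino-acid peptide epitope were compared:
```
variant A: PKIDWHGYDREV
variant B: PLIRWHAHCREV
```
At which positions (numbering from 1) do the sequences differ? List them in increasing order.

2, 4, 7, 8, 9

Scanning 1-based: 2: K/L; 4: D/R; 7: G/A; 8: Y/H; 9: D/C.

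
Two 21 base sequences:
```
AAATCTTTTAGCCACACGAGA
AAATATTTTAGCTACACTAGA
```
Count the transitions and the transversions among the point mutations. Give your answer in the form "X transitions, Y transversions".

1 transition, 2 transversions

Transitions (purine↔purine or pyrimidine↔pyrimidine): 13 C→T.
Transversions (purine↔pyrimidine): 5 C→A, 18 G→T.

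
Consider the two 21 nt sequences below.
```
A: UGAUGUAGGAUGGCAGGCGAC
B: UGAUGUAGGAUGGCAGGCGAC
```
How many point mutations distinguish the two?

The two sequences are identical at every position.

0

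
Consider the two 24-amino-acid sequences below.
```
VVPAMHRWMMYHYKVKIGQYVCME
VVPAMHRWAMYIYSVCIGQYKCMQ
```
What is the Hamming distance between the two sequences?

The sequences differ at residues 9, 12, 14, 16, 21, 24 (1-based) — 6 in total.

6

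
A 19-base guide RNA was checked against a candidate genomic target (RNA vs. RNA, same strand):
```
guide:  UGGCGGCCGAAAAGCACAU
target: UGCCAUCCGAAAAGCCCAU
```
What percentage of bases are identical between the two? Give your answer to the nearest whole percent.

Mismatches at positions 3, 5, 6, 16 (1-based): 4 of 19.
Identical positions: 15/19 = 78.95% → 79%.

79%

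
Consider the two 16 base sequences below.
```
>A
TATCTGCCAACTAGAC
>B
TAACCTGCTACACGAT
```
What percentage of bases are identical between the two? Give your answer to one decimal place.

Mismatches at positions 3, 5, 6, 7, 9, 12, 13, 16 (1-based): 8 of 16.
Identical positions: 8/16 = 50% → 50.0%.

50.0%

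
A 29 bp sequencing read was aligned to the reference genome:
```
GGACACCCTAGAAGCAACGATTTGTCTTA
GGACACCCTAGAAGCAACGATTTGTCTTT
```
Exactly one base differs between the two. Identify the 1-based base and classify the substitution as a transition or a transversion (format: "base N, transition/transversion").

base 29, transversion

Base 29 changes A→T. A is a purine and T is a pyrimidine, so this is a transversion.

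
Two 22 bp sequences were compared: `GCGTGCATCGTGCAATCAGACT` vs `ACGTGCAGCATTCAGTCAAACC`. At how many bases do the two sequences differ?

7

The sequences differ at bases 1, 8, 10, 12, 15, 19, 22 (1-based) — 7 in total.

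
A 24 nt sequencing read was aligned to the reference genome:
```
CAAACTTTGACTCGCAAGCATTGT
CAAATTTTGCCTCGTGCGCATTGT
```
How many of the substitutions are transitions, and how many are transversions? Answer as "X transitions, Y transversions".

Mismatches (1-based):
position 5: C→T (pyrimidine→pyrimidine, transition)
position 10: A→C (purine→pyrimidine, transversion)
position 15: C→T (pyrimidine→pyrimidine, transition)
position 16: A→G (purine→purine, transition)
position 17: A→C (purine→pyrimidine, transversion)

3 transitions, 2 transversions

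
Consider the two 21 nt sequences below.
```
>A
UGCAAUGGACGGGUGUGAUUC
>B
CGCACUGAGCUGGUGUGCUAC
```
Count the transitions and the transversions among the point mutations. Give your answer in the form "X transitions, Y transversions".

3 transitions, 4 transversions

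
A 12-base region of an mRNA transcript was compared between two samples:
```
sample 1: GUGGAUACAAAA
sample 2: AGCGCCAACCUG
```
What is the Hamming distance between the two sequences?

The sequences differ at bases 1, 2, 3, 5, 6, 8, 9, 10, 11, 12 (1-based) — 10 in total.

10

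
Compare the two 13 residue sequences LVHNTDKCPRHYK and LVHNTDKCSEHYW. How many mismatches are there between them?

Mismatches (1-based): residue 9: P→S; residue 10: R→E; residue 13: K→W.

3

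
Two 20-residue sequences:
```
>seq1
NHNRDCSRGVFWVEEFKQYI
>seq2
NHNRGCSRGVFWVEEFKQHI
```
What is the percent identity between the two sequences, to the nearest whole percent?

Mismatches at positions 5, 19 (1-based): 2 of 20.
Identical positions: 18/20 = 90% → 90%.

90%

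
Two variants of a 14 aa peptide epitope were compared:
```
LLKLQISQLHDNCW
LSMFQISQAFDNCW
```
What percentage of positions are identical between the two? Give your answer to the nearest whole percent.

64%

Mismatches at positions 2, 3, 4, 9, 10 (1-based): 5 of 14.
Identical positions: 9/14 = 64.29% → 64%.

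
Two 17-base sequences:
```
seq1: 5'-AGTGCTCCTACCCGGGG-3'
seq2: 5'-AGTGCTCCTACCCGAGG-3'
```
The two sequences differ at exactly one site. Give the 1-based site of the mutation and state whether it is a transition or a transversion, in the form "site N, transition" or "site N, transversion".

Site 15 changes G→A. G is a purine and A is a purine, so this is a transition.

site 15, transition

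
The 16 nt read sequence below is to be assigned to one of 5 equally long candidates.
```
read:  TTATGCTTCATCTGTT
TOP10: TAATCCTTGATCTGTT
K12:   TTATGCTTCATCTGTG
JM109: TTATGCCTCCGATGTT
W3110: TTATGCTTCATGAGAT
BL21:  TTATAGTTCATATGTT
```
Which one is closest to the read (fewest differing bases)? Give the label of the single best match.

Hamming distances to read — TOP10: 3; K12: 1; JM109: 4; W3110: 3; BL21: 3.
Smallest is K12 with 1 mismatch.

K12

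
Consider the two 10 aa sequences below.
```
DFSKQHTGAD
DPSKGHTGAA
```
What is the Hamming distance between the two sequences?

The sequences differ at residues 2, 5, 10 (1-based) — 3 in total.

3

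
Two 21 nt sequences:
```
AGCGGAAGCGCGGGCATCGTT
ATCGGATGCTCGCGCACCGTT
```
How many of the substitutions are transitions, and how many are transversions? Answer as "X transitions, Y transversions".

1 transition, 4 transversions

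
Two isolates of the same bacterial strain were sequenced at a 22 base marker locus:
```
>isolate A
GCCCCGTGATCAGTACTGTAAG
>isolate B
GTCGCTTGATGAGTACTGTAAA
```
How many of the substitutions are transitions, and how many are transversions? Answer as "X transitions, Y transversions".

2 transitions, 3 transversions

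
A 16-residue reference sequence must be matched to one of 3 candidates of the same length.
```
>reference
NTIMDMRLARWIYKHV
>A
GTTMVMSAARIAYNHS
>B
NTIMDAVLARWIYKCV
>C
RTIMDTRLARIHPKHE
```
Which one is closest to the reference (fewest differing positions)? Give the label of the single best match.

A differs at 9 positions; B differs at 3 positions; C differs at 6 positions. The closest is B.

B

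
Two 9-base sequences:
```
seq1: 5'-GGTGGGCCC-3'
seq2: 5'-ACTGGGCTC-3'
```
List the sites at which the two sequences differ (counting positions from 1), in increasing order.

Scanning 1-based: 1: G/A; 2: G/C; 8: C/T.

1, 2, 8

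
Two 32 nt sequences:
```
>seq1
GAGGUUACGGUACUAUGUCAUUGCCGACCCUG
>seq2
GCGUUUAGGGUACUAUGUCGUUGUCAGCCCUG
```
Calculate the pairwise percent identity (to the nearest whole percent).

7 positions differ (2, 4, 8, 20, 24, 26, 27), so 25 of 32 match: 25/32 = 78.12%.

78%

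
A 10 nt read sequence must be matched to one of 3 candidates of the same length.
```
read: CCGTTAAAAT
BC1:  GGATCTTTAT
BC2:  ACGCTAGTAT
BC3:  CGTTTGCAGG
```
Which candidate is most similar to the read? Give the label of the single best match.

BC2

BC1 differs at 7 sites; BC2 differs at 4 sites; BC3 differs at 6 sites. The closest is BC2.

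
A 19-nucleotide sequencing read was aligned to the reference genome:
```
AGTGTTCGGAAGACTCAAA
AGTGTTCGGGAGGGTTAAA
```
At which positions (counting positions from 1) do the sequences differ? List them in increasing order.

10, 13, 14, 16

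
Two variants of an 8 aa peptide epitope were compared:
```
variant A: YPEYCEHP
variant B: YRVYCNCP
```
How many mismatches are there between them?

Mismatches (1-based): position 2: P→R; position 3: E→V; position 6: E→N; position 7: H→C.

4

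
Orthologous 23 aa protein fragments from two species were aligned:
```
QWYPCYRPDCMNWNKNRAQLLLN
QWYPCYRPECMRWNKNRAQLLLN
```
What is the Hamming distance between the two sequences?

Comparing position by position, 2 residues differ: 9 (D/E), 12 (N/R).

2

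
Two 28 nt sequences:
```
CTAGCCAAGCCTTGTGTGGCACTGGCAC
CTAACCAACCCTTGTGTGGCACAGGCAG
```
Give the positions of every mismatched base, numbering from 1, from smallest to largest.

4, 9, 23, 28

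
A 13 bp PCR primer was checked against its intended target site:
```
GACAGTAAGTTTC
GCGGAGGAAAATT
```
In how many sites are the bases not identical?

10

Comparing position by position, 10 sites differ: 2 (A/C), 3 (C/G), 4 (A/G), 5 (G/A), 6 (T/G), 7 (A/G), 9 (G/A), 10 (T/A), 11 (T/A), 13 (C/T).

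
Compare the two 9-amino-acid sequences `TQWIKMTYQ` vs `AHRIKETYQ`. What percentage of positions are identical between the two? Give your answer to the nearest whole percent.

4 positions differ (1, 2, 3, 6), so 5 of 9 match: 5/9 = 55.56%.

56%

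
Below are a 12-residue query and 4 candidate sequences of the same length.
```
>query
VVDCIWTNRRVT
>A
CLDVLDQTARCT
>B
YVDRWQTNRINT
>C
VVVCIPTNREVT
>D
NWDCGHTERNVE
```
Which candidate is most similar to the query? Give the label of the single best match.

C

A differs at 9 positions; B differs at 6 positions; C differs at 3 positions; D differs at 7 positions. The closest is C.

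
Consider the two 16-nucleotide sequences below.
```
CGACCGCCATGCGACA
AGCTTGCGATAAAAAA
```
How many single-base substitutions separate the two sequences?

Comparing position by position, 9 positions differ: 1 (C/A), 3 (A/C), 4 (C/T), 5 (C/T), 8 (C/G), 11 (G/A), 12 (C/A), 13 (G/A), 15 (C/A).

9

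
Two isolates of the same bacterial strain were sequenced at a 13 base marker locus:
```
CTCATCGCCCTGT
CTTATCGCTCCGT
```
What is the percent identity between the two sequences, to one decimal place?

3 positions differ (3, 9, 11), so 10 of 13 match: 10/13 = 76.92%.

76.9%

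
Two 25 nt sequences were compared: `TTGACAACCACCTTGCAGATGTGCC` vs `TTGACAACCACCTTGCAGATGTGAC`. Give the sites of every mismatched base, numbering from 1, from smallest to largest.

24

Scanning 1-based: 24: C/A.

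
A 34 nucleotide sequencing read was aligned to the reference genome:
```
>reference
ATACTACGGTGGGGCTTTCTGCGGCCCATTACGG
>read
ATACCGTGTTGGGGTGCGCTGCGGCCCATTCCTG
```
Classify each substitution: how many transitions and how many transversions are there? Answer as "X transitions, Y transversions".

Transitions (purine↔purine or pyrimidine↔pyrimidine): 5 T→C, 6 A→G, 7 C→T, 15 C→T, 17 T→C.
Transversions (purine↔pyrimidine): 9 G→T, 16 T→G, 18 T→G, 31 A→C, 33 G→T.

5 transitions, 5 transversions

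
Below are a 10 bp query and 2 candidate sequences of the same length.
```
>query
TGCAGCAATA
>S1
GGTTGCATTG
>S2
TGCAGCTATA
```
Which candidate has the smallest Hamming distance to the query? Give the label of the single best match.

S2

Hamming distances to query — S1: 5; S2: 1.
Smallest is S2 with 1 mismatch.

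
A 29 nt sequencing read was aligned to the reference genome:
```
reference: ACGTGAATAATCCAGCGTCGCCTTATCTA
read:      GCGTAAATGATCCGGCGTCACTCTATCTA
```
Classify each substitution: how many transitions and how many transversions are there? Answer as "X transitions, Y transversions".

Transitions (purine↔purine or pyrimidine↔pyrimidine): 1 A→G, 5 G→A, 9 A→G, 14 A→G, 20 G→A, 22 C→T, 23 T→C.
Transversions (purine↔pyrimidine): none.

7 transitions, 0 transversions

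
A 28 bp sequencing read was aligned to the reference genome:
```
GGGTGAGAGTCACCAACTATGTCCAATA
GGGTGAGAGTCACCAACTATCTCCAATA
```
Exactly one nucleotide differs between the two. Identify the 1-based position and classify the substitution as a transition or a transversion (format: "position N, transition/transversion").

position 21, transversion

The sequences differ only at position 21: G→C (purine→pyrimidine), a transversion.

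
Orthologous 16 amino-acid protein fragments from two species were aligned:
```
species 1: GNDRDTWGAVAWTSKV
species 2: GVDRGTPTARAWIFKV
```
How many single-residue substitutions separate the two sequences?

7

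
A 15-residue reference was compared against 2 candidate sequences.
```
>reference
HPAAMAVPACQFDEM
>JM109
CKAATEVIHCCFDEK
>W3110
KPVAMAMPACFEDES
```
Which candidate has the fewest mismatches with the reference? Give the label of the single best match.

Hamming distances to reference — JM109: 8; W3110: 6.
Smallest is W3110 with 6 mismatches.

W3110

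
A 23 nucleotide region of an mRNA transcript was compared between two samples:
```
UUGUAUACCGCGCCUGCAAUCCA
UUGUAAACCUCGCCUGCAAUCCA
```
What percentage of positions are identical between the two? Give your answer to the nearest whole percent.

2 positions differ (6, 10), so 21 of 23 match: 21/23 = 91.3%.

91%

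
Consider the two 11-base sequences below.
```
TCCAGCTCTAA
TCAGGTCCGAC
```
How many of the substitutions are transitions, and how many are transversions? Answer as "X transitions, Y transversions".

3 transitions, 3 transversions

Mismatches (1-based):
base 3: C→A (pyrimidine→purine, transversion)
base 4: A→G (purine→purine, transition)
base 6: C→T (pyrimidine→pyrimidine, transition)
base 7: T→C (pyrimidine→pyrimidine, transition)
base 9: T→G (pyrimidine→purine, transversion)
base 11: A→C (purine→pyrimidine, transversion)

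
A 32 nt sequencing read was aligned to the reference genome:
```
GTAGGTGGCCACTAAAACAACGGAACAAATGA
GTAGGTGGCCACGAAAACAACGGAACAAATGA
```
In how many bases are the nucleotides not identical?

The sequences differ at bases 13 (1-based) — 1 in total.

1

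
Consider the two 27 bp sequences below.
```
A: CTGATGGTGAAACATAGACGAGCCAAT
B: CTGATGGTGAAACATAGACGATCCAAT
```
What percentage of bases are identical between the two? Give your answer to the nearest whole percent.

96%

1 position differs (22), so 26 of 27 match: 26/27 = 96.3%.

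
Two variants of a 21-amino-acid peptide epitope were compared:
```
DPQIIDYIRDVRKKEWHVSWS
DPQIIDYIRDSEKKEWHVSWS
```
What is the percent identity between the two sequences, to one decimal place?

2 positions differ (11, 12), so 19 of 21 match: 19/21 = 90.48%.

90.5%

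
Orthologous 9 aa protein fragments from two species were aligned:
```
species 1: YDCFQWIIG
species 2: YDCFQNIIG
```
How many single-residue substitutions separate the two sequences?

Mismatches (1-based): residue 6: W→N.

1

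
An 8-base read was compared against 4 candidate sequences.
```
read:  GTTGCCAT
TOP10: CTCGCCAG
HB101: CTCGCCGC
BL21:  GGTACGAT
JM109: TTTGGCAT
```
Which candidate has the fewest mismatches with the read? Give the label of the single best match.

JM109

Hamming distances to read — TOP10: 3; HB101: 4; BL21: 3; JM109: 2.
Smallest is JM109 with 2 mismatches.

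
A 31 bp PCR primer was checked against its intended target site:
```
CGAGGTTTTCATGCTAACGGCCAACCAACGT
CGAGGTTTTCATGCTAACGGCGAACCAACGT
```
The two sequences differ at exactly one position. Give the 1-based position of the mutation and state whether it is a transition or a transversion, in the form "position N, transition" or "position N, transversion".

position 22, transversion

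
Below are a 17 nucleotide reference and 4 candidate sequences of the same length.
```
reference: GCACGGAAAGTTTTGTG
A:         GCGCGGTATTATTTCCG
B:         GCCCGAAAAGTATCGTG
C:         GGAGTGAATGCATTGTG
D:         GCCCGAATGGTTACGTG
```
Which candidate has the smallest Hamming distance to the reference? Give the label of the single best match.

Hamming distances to reference — A: 7; B: 4; C: 6; D: 6.
Smallest is B with 4 mismatches.

B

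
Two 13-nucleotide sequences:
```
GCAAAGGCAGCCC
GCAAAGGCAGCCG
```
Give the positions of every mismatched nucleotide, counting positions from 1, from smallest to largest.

Differences at position 13 (C→G).

13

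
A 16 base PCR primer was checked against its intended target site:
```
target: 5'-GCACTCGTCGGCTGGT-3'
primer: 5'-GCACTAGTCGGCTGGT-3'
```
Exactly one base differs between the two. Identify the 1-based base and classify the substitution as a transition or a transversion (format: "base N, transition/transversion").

The sequences differ only at base 6: C→A (pyrimidine→purine), a transversion.

base 6, transversion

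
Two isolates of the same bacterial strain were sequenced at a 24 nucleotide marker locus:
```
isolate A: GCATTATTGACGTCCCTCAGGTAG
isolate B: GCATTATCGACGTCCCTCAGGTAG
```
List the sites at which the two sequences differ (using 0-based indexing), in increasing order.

Scanning 0-based: 7: T/C.

7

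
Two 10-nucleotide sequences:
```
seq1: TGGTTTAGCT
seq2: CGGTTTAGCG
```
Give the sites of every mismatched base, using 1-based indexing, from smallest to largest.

Scanning 1-based: 1: T/C; 10: T/G.

1, 10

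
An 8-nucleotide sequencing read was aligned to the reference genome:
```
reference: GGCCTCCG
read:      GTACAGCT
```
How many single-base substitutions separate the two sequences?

5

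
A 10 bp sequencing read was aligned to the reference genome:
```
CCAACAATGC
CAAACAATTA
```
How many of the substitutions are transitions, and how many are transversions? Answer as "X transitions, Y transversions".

0 transitions, 3 transversions

Transitions (purine↔purine or pyrimidine↔pyrimidine): none.
Transversions (purine↔pyrimidine): 2 C→A, 9 G→T, 10 C→A.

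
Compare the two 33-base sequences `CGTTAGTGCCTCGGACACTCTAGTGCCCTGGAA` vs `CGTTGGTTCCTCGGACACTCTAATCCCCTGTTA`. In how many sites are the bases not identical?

The sequences differ at sites 5, 8, 23, 25, 31, 32 (1-based) — 6 in total.

6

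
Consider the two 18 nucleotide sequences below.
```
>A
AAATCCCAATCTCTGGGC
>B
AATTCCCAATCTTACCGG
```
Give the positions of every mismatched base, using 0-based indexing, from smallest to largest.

Differences at position 2 (A→T), position 12 (C→T), position 13 (T→A), position 14 (G→C), position 15 (G→C), position 17 (C→G).

2, 12, 13, 14, 15, 17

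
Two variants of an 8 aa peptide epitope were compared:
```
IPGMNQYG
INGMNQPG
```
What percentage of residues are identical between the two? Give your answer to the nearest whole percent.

Mismatches at positions 2, 7 (1-based): 2 of 8.
Identical positions: 6/8 = 75% → 75%.

75%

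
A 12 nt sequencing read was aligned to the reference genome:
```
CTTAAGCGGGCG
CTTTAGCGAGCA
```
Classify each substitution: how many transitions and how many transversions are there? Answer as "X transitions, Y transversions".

2 transitions, 1 transversion

Mismatches (1-based):
position 4: A→T (purine→pyrimidine, transversion)
position 9: G→A (purine→purine, transition)
position 12: G→A (purine→purine, transition)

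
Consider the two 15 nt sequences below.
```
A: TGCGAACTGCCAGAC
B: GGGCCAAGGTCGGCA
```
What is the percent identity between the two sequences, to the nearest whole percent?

33%

Mismatches at positions 1, 3, 4, 5, 7, 8, 10, 12, 14, 15 (1-based): 10 of 15.
Identical positions: 5/15 = 33.33% → 33%.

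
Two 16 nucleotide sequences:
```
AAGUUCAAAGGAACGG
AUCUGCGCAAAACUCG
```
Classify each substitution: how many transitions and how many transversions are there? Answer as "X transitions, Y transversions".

4 transitions, 6 transversions

Mismatches (1-based):
base 2: A→U (purine→pyrimidine, transversion)
base 3: G→C (purine→pyrimidine, transversion)
base 5: U→G (pyrimidine→purine, transversion)
base 7: A→G (purine→purine, transition)
base 8: A→C (purine→pyrimidine, transversion)
base 10: G→A (purine→purine, transition)
base 11: G→A (purine→purine, transition)
base 13: A→C (purine→pyrimidine, transversion)
base 14: C→U (pyrimidine→pyrimidine, transition)
base 15: G→C (purine→pyrimidine, transversion)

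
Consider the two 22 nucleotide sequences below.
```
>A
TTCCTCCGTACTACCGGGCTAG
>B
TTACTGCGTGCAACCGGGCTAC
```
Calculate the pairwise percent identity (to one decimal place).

Mismatches at positions 3, 6, 10, 12, 22 (1-based): 5 of 22.
Identical positions: 17/22 = 77.27% → 77.3%.

77.3%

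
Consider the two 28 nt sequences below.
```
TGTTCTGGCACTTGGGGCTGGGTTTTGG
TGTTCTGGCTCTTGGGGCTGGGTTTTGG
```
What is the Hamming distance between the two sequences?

The sequences differ at bases 10 (1-based) — 1 in total.

1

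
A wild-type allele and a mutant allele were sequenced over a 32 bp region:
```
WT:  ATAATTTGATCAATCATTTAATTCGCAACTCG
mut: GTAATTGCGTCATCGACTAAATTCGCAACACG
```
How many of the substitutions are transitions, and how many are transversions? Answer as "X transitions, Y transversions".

4 transitions, 6 transversions

Mismatches (1-based):
site 1: A→G (purine→purine, transition)
site 7: T→G (pyrimidine→purine, transversion)
site 8: G→C (purine→pyrimidine, transversion)
site 9: A→G (purine→purine, transition)
site 13: A→T (purine→pyrimidine, transversion)
site 14: T→C (pyrimidine→pyrimidine, transition)
site 15: C→G (pyrimidine→purine, transversion)
site 17: T→C (pyrimidine→pyrimidine, transition)
site 19: T→A (pyrimidine→purine, transversion)
site 30: T→A (pyrimidine→purine, transversion)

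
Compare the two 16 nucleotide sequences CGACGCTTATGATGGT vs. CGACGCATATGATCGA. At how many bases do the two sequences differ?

3

The sequences differ at bases 7, 14, 16 (1-based) — 3 in total.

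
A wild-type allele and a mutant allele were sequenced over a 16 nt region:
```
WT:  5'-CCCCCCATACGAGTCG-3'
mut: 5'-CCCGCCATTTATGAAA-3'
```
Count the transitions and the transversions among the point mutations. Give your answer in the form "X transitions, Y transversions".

3 transitions, 5 transversions

Mismatches (1-based):
base 4: C→G (pyrimidine→purine, transversion)
base 9: A→T (purine→pyrimidine, transversion)
base 10: C→T (pyrimidine→pyrimidine, transition)
base 11: G→A (purine→purine, transition)
base 12: A→T (purine→pyrimidine, transversion)
base 14: T→A (pyrimidine→purine, transversion)
base 15: C→A (pyrimidine→purine, transversion)
base 16: G→A (purine→purine, transition)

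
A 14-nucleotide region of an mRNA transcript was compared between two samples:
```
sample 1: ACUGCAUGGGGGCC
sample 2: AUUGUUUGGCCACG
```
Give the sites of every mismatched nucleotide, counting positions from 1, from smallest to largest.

Differences at site 2 (C→U), site 5 (C→U), site 6 (A→U), site 10 (G→C), site 11 (G→C), site 12 (G→A), site 14 (C→G).

2, 5, 6, 10, 11, 12, 14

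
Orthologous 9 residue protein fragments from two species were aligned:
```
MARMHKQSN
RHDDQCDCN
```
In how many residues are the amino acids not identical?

Comparing position by position, 8 residues differ: 1 (M/R), 2 (A/H), 3 (R/D), 4 (M/D), 5 (H/Q), 6 (K/C), 7 (Q/D), 8 (S/C).

8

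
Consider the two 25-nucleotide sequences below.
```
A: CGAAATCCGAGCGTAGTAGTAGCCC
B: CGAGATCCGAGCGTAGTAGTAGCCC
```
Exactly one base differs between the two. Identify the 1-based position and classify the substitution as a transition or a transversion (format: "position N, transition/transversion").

position 4, transition

The sequences differ only at position 4: A→G (purine→purine), a transition.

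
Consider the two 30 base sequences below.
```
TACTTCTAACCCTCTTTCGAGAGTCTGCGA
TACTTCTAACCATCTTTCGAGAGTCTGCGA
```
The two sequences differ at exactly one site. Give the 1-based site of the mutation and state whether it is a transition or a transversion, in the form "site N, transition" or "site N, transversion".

site 12, transversion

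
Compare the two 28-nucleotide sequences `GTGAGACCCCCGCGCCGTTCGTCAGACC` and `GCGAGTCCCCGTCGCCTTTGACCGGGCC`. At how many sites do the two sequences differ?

Comparing position by position, 10 sites differ: 2 (T/C), 6 (A/T), 11 (C/G), 12 (G/T), 17 (G/T), 20 (C/G), 21 (G/A), 22 (T/C), 24 (A/G), 26 (A/G).

10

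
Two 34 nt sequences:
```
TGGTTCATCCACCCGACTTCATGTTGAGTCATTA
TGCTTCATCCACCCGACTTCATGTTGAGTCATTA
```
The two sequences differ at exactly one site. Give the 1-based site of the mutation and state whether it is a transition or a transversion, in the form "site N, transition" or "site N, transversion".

Site 3 changes G→C. G is a purine and C is a pyrimidine, so this is a transversion.

site 3, transversion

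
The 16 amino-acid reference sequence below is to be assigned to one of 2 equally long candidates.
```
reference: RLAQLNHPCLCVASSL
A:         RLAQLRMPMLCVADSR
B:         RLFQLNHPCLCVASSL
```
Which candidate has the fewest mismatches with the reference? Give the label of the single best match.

Hamming distances to reference — A: 5; B: 1.
Smallest is B with 1 mismatch.

B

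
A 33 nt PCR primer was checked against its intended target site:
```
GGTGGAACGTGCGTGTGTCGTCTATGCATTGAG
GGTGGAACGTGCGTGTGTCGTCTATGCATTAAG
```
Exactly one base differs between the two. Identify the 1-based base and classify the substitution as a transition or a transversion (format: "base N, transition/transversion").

Base 31 changes G→A. G is a purine and A is a purine, so this is a transition.

base 31, transition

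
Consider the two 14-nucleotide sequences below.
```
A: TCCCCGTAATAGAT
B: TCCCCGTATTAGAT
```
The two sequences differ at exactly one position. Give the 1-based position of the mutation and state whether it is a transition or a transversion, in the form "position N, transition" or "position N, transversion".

position 9, transversion

Position 9 changes A→T. A is a purine and T is a pyrimidine, so this is a transversion.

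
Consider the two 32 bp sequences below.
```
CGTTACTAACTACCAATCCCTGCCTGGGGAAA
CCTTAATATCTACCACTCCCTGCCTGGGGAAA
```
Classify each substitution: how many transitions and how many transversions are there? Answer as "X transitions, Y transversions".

Mismatches (1-based):
site 2: G→C (purine→pyrimidine, transversion)
site 6: C→A (pyrimidine→purine, transversion)
site 9: A→T (purine→pyrimidine, transversion)
site 16: A→C (purine→pyrimidine, transversion)

0 transitions, 4 transversions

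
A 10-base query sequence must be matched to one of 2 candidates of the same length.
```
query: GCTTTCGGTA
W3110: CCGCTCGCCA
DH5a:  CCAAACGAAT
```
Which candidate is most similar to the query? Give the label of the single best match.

W3110

Hamming distances to query — W3110: 5; DH5a: 7.
Smallest is W3110 with 5 mismatches.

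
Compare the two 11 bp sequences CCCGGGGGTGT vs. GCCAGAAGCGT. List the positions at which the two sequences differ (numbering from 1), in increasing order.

1, 4, 6, 7, 9

Scanning 1-based: 1: C/G; 4: G/A; 6: G/A; 7: G/A; 9: T/C.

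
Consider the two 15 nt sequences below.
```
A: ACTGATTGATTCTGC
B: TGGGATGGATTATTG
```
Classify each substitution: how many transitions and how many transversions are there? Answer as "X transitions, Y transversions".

Transitions (purine↔purine or pyrimidine↔pyrimidine): none.
Transversions (purine↔pyrimidine): 1 A→T, 2 C→G, 3 T→G, 7 T→G, 12 C→A, 14 G→T, 15 C→G.

0 transitions, 7 transversions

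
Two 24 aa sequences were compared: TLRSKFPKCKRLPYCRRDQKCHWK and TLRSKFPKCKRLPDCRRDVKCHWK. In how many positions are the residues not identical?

Mismatches (1-based): position 14: Y→D; position 19: Q→V.

2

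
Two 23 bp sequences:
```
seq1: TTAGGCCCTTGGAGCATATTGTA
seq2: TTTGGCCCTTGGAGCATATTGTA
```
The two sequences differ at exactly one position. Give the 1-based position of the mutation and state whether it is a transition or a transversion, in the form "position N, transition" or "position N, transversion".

position 3, transversion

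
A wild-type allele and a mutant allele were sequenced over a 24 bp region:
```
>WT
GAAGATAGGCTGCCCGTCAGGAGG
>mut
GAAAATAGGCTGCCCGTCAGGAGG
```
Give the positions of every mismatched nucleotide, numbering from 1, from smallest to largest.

Scanning 1-based: 4: G/A.

4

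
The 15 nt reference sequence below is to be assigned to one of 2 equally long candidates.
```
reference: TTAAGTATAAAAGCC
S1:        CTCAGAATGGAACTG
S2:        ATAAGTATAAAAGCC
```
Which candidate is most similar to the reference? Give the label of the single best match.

Hamming distances to reference — S1: 8; S2: 1.
Smallest is S2 with 1 mismatch.

S2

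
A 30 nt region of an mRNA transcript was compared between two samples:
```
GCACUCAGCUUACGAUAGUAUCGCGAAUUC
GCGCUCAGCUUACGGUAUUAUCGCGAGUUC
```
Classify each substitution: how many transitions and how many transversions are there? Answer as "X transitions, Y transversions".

Transitions (purine↔purine or pyrimidine↔pyrimidine): 3 A→G, 15 A→G, 27 A→G.
Transversions (purine↔pyrimidine): 18 G→U.

3 transitions, 1 transversion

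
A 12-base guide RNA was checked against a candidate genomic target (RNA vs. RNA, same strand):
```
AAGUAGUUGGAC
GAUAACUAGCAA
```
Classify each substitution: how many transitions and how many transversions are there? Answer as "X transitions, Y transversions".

1 transition, 6 transversions

Transitions (purine↔purine or pyrimidine↔pyrimidine): 1 A→G.
Transversions (purine↔pyrimidine): 3 G→U, 4 U→A, 6 G→C, 8 U→A, 10 G→C, 12 C→A.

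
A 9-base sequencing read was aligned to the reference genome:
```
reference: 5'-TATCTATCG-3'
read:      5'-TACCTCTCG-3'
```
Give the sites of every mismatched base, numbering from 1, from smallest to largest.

Scanning 1-based: 3: T/C; 6: A/C.

3, 6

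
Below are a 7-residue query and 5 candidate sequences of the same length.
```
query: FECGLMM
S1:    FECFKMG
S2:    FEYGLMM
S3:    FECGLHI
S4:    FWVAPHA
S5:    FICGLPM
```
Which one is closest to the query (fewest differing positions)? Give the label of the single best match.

S2

Hamming distances to query — S1: 3; S2: 1; S3: 2; S4: 6; S5: 2.
Smallest is S2 with 1 mismatch.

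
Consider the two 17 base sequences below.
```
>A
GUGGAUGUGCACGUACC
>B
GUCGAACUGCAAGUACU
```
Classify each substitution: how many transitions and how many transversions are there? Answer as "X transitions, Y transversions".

1 transition, 4 transversions

Transitions (purine↔purine or pyrimidine↔pyrimidine): 17 C→U.
Transversions (purine↔pyrimidine): 3 G→C, 6 U→A, 7 G→C, 12 C→A.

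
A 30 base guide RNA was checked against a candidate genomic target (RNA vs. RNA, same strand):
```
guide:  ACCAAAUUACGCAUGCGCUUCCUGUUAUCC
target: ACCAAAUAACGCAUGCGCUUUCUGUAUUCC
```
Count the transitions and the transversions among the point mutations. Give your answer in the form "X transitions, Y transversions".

Transitions (purine↔purine or pyrimidine↔pyrimidine): 21 C→U.
Transversions (purine↔pyrimidine): 8 U→A, 26 U→A, 27 A→U.

1 transition, 3 transversions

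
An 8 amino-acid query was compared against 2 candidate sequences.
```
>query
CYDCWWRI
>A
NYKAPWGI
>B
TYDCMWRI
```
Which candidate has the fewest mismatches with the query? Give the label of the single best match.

Hamming distances to query — A: 5; B: 2.
Smallest is B with 2 mismatches.

B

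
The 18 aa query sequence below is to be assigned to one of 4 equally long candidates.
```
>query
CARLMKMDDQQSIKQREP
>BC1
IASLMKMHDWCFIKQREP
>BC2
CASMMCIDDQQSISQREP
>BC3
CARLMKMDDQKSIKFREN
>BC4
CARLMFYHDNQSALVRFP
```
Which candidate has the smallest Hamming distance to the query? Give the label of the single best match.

BC1 differs at 6 positions; BC2 differs at 5 positions; BC3 differs at 3 positions; BC4 differs at 8 positions. The closest is BC3.

BC3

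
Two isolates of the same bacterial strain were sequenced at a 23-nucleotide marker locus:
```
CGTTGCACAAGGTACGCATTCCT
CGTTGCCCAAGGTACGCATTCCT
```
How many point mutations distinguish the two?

1

Mismatches (1-based): position 7: A→C.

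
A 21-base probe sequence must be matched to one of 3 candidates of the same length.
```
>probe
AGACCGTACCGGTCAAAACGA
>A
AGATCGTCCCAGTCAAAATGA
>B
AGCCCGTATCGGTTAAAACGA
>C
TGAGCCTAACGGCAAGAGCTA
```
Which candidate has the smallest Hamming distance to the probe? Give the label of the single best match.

A differs at 4 sites; B differs at 3 sites; C differs at 9 sites. The closest is B.

B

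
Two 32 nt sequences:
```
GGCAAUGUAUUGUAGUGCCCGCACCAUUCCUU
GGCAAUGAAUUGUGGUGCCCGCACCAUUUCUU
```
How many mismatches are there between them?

Comparing position by position, 3 bases differ: 8 (U/A), 14 (A/G), 29 (C/U).

3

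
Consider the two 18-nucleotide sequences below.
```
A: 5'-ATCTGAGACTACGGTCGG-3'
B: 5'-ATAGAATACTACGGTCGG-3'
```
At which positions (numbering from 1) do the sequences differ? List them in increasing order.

Scanning 1-based: 3: C/A; 4: T/G; 5: G/A; 7: G/T.

3, 4, 5, 7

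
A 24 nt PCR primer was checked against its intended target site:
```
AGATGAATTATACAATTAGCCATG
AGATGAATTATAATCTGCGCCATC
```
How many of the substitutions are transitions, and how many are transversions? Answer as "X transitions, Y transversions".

Transitions (purine↔purine or pyrimidine↔pyrimidine): none.
Transversions (purine↔pyrimidine): 13 C→A, 14 A→T, 15 A→C, 17 T→G, 18 A→C, 24 G→C.

0 transitions, 6 transversions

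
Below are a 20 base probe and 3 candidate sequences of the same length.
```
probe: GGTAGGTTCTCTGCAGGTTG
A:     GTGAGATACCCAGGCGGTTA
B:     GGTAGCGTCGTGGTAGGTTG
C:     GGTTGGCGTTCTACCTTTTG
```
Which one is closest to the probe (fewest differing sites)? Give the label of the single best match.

A differs at 9 sites; B differs at 6 sites; C differs at 8 sites. The closest is B.

B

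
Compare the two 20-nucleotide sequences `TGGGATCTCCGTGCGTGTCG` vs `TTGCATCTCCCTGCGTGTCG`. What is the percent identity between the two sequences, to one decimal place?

85.0%

3 positions differ (2, 4, 11), so 17 of 20 match: 17/20 = 85%.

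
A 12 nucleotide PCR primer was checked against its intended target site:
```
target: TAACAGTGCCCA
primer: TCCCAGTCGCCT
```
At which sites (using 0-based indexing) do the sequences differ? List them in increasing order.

1, 2, 7, 8, 11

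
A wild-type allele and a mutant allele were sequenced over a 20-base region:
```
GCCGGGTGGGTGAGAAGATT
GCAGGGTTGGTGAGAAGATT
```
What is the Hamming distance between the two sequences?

2

The sequences differ at bases 3, 8 (1-based) — 2 in total.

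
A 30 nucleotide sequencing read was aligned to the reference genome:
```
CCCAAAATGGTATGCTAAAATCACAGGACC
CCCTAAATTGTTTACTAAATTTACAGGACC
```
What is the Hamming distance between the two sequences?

6

The sequences differ at bases 4, 9, 12, 14, 20, 22 (1-based) — 6 in total.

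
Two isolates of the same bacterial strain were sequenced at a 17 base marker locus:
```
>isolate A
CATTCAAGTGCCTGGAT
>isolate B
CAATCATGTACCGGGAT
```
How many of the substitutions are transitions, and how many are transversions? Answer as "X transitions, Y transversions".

Transitions (purine↔purine or pyrimidine↔pyrimidine): 10 G→A.
Transversions (purine↔pyrimidine): 3 T→A, 7 A→T, 13 T→G.

1 transition, 3 transversions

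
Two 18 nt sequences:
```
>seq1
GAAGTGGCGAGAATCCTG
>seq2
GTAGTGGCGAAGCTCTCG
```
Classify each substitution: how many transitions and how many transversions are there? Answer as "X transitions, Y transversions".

4 transitions, 2 transversions

Mismatches (1-based):
base 2: A→T (purine→pyrimidine, transversion)
base 11: G→A (purine→purine, transition)
base 12: A→G (purine→purine, transition)
base 13: A→C (purine→pyrimidine, transversion)
base 16: C→T (pyrimidine→pyrimidine, transition)
base 17: T→C (pyrimidine→pyrimidine, transition)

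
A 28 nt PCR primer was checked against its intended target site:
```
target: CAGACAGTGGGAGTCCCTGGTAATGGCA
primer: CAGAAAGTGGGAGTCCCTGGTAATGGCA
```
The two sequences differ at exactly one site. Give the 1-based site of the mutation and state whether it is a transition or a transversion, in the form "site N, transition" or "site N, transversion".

Site 5 changes C→A. C is a pyrimidine and A is a purine, so this is a transversion.

site 5, transversion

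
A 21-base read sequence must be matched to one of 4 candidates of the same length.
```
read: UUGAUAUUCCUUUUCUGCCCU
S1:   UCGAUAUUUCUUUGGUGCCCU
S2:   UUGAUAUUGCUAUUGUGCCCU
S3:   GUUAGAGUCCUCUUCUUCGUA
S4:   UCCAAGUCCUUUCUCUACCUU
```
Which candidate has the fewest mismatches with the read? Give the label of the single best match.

S2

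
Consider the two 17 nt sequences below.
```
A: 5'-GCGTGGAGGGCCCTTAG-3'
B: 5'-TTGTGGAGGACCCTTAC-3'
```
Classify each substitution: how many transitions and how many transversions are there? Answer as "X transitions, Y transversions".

Transitions (purine↔purine or pyrimidine↔pyrimidine): 2 C→T, 10 G→A.
Transversions (purine↔pyrimidine): 1 G→T, 17 G→C.

2 transitions, 2 transversions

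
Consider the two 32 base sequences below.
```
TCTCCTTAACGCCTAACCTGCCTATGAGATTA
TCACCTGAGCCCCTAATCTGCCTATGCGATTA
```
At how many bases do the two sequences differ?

The sequences differ at bases 3, 7, 9, 11, 17, 27 (1-based) — 6 in total.

6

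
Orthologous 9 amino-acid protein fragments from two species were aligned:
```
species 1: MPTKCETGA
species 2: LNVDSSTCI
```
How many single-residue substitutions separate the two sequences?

Comparing position by position, 8 positions differ: 1 (M/L), 2 (P/N), 3 (T/V), 4 (K/D), 5 (C/S), 6 (E/S), 8 (G/C), 9 (A/I).

8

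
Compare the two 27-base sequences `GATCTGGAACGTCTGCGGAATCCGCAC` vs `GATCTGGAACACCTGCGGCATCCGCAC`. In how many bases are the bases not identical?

Comparing position by position, 3 bases differ: 11 (G/A), 12 (T/C), 19 (A/C).

3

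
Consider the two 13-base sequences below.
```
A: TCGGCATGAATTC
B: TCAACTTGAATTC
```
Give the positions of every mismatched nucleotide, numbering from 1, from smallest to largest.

3, 4, 6

Scanning 1-based: 3: G/A; 4: G/A; 6: A/T.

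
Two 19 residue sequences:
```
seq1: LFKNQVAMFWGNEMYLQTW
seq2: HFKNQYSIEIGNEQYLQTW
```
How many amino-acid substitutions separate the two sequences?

7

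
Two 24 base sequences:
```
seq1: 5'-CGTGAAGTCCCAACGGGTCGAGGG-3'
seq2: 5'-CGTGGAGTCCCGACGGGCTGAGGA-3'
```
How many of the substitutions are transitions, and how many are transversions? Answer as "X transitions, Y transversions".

5 transitions, 0 transversions

Mismatches (1-based):
position 5: A→G (purine→purine, transition)
position 12: A→G (purine→purine, transition)
position 18: T→C (pyrimidine→pyrimidine, transition)
position 19: C→T (pyrimidine→pyrimidine, transition)
position 24: G→A (purine→purine, transition)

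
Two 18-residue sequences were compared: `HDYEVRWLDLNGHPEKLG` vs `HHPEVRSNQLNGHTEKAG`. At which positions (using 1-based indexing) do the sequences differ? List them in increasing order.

2, 3, 7, 8, 9, 14, 17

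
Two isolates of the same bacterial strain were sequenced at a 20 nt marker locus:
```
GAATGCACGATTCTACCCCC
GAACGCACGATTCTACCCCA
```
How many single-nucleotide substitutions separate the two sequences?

2

The sequences differ at positions 4, 20 (1-based) — 2 in total.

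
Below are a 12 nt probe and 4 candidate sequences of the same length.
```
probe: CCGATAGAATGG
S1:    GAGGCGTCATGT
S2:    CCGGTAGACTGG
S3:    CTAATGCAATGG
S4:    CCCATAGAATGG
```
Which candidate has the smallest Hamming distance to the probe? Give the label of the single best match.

S4

S1 differs at 8 bases; S2 differs at 2 bases; S3 differs at 4 bases; S4 differs at 1 base. The closest is S4.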